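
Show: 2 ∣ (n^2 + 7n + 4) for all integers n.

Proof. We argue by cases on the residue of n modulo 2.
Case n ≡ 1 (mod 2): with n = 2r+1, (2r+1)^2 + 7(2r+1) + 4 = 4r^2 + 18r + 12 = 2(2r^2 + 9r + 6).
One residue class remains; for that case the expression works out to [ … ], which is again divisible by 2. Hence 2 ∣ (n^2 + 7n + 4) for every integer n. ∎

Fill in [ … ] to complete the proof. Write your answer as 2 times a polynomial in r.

Only n ≡ 0 (mod 2) is unaccounted for. Put n = 2r:
(2r)^2 + 7(2r) + 4 expands to 4r^2 + 14r + 4,
and factoring out 2 leaves 2(2r^2 + 7r + 2).

2(2r^2 + 7r + 2)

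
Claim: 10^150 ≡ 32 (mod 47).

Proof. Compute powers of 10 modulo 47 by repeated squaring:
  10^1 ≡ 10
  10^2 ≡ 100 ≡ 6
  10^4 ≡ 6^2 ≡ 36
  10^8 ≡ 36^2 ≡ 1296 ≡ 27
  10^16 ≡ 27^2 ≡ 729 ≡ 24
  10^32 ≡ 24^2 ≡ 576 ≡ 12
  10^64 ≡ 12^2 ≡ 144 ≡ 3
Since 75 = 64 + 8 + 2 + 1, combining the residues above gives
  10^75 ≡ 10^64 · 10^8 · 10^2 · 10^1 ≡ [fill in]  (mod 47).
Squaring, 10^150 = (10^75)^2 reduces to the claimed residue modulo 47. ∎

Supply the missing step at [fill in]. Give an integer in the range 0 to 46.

Multiply the listed residues: 3 · 27 · 6 · 10 = 81 → 486 → 4860.
Reducing modulo 47: 4860 = 103·47 + 19, so 10^75 ≡ 19.

19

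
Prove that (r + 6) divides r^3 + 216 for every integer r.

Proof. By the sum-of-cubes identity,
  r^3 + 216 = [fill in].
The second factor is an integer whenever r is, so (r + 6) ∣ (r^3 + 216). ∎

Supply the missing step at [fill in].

Polynomial division of r^3 + 216 by r + 6 leaves remainder 0 and quotient r^2 - 6r + 36.
Hence r^3 + 216 = (r + 6)(r^2 - 6r + 36).

(r + 6)(r^2 - 6r + 36)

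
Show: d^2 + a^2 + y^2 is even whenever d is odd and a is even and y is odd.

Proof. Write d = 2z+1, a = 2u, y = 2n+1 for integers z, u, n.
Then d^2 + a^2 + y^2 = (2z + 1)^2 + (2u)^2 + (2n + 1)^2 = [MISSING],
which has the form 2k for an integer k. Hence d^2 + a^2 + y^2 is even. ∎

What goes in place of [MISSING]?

2(2n^2 + 2n + 2u^2 + 2z^2 + 2z + 1)

(2z + 1)^2 + (2u)^2 + (2n + 1)^2 = 4n^2 + 4n + 4u^2 + 4z^2 + 4z + 2
= 2(2n^2 + 2n + 2u^2 + 2z^2 + 2z + 1).
Since 2n^2 + 2n + 2u^2 + 2z^2 + 2z + 1 is an integer, the sum of squares is of the form 2k for an integer k.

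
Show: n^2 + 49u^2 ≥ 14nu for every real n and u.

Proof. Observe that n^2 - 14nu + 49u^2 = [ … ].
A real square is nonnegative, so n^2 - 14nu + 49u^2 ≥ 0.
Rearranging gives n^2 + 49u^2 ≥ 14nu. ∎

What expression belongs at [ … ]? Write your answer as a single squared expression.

n^2 - 14nu + 49u^2 is a perfect-square trinomial: the outer terms are (n)^2 and (7u)^2, and the cross term is -2·n·7u.
So n^2 - 14nu + 49u^2 = (n - 7u)^2 ≥ 0.

(n - 7u)^2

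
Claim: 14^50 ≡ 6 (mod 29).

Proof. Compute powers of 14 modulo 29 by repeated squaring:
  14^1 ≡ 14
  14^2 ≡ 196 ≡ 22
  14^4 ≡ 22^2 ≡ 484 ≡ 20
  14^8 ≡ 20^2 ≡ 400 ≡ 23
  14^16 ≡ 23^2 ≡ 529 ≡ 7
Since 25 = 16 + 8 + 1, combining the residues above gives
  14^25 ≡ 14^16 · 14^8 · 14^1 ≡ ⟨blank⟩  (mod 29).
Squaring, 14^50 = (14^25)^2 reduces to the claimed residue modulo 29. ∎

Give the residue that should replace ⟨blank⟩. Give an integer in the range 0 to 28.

21

Multiply the listed residues: 7 · 23 · 14 = 161 → 2254.
Reducing modulo 29: 2254 = 77·29 + 21, so 14^25 ≡ 21.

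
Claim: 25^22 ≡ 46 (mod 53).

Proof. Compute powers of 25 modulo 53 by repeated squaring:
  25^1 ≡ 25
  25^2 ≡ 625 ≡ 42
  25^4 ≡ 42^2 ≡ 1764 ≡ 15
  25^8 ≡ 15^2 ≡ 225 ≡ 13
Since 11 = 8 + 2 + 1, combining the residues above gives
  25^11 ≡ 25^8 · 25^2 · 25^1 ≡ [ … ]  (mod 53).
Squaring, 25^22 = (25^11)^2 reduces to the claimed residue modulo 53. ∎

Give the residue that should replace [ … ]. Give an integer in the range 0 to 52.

Multiply the listed residues: 13 · 42 · 25 = 546 → 13650.
Reducing modulo 53: 13650 = 257·53 + 29, so 25^11 ≡ 29.

29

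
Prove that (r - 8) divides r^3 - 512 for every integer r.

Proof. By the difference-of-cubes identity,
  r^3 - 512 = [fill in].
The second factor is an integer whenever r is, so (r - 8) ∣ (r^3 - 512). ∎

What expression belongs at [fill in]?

a^3 - b^3 = (a - b)(a^2 + ab + b^2). With a = r, b = 8:
r^3 - 512 = (r - 8)(r^2 + 8r + 64).

(r - 8)(r^2 + 8r + 64)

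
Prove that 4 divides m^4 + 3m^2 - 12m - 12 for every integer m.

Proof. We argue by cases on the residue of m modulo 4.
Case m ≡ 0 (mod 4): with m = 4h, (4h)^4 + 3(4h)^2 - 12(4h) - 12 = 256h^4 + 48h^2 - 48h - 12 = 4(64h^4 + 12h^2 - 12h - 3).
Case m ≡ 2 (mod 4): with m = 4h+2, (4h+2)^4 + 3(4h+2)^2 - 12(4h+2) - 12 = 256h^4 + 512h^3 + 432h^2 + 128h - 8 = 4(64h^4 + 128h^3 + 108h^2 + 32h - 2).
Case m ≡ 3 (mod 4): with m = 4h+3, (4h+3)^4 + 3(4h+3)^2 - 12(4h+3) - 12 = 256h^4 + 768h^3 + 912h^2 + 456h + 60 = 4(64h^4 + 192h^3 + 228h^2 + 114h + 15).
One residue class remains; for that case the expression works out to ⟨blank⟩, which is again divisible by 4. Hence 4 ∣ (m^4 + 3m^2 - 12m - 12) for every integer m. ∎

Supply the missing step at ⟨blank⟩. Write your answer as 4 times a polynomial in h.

The residues treated are {0, 2, 3}, so the missing case is m ≡ 1 (mod 4); write m = 4h+1.
Then (4h+1)^4 + 3(4h+1)^2 - 12(4h+1) - 12 = 256h^4 + 256h^3 + 144h^2 - 8h - 20 = 4(64h^4 + 64h^3 + 36h^2 - 2h - 5).

4(64h^4 + 64h^3 + 36h^2 - 2h - 5)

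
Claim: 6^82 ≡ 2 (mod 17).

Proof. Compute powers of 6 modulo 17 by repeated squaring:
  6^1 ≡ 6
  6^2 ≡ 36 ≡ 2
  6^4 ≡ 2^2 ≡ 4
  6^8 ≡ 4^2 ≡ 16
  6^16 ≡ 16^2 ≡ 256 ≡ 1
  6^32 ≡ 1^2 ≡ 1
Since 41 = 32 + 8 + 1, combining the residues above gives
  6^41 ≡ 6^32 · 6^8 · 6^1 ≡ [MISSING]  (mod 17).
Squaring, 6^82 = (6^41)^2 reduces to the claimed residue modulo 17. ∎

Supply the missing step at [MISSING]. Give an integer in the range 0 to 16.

6^32 · 6^8 · 6^1 ≡ 1 · 16 · 6 = 96.
96 mod 17 = 11, so 6^41 ≡ 11 (mod 17).

11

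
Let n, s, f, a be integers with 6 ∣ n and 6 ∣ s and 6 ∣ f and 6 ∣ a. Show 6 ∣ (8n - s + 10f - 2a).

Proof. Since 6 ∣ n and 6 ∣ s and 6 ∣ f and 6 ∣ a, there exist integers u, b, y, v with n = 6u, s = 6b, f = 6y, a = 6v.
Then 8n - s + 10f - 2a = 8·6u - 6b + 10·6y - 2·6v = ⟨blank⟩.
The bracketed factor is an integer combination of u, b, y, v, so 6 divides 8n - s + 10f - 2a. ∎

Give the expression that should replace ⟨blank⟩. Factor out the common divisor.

Pull the common 6 out of every term: 8·6u - 6b + 10·6y - 2·6v = 6(-b + 8u - 2v + 10y).
-b + 8u - 2v + 10y is an integer, which exhibits the divisibility.

6(-b + 8u - 2v + 10y)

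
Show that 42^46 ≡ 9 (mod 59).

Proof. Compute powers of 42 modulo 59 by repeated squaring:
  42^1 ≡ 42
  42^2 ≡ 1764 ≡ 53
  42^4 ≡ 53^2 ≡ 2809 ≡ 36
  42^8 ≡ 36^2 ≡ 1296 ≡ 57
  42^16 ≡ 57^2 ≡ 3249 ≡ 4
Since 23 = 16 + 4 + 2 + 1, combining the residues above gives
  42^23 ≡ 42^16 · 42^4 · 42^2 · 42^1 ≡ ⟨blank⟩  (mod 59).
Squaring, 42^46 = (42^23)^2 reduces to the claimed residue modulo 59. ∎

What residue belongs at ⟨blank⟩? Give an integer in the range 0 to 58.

Multiply the listed residues: 4 · 36 · 53 · 42 = 144 → 7632 → 320544.
Reducing modulo 59: 320544 = 5432·59 + 56, so 42^23 ≡ 56.

56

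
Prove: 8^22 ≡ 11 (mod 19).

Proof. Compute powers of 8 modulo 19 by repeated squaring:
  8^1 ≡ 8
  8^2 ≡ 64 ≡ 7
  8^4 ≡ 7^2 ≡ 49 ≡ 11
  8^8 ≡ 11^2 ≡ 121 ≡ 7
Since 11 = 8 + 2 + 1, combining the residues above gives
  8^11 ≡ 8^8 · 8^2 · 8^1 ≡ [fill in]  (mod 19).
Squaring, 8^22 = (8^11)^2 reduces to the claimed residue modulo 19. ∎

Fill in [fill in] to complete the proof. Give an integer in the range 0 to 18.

12

8^8 · 8^2 · 8^1 ≡ 7 · 7 · 8 = 392.
392 mod 19 = 12, so 8^11 ≡ 12 (mod 19).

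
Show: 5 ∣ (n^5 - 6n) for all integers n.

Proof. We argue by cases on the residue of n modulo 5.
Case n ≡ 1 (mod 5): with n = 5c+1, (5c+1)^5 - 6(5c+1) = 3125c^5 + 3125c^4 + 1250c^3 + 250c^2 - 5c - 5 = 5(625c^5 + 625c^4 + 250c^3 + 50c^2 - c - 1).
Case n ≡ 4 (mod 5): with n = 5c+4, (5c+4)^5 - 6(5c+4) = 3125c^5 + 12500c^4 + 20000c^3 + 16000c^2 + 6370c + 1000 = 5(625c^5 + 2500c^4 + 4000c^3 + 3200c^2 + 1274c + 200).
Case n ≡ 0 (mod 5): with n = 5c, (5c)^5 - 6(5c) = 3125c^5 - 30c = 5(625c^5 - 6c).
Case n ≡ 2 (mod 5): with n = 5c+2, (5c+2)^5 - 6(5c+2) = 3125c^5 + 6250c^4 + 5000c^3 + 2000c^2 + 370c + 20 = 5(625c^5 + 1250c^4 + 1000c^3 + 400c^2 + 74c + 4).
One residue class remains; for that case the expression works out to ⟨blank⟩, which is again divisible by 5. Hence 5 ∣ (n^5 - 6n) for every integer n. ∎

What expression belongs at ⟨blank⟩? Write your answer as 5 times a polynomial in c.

Only n ≡ 3 (mod 5) is unaccounted for. Put n = 5c+3:
(5c+3)^5 - 6(5c+3) expands to 3125c^5 + 9375c^4 + 11250c^3 + 6750c^2 + 1995c + 225,
and factoring out 5 leaves 5(625c^5 + 1875c^4 + 2250c^3 + 1350c^2 + 399c + 45).

5(625c^5 + 1875c^4 + 2250c^3 + 1350c^2 + 399c + 45)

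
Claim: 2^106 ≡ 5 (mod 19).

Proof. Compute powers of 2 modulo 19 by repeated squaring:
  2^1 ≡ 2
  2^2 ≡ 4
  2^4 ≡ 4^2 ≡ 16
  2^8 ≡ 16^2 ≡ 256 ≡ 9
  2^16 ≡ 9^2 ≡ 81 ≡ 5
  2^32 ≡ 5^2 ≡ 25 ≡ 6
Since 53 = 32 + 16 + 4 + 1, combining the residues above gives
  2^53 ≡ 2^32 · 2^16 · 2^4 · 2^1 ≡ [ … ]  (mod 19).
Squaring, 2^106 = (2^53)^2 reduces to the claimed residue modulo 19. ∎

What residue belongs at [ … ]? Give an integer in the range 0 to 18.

10

Multiply the listed residues: 6 · 5 · 16 · 2 = 30 → 480 → 960.
Reducing modulo 19: 960 = 50·19 + 10, so 2^53 ≡ 10.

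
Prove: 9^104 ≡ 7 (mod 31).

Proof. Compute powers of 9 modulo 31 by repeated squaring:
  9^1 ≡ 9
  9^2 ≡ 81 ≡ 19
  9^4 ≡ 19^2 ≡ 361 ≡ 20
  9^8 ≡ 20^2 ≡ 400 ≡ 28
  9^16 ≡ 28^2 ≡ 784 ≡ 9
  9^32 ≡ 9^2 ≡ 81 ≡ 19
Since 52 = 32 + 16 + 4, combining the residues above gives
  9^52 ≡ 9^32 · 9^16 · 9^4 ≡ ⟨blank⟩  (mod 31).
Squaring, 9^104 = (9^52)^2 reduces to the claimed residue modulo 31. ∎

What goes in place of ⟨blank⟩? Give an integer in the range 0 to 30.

10

9^32 · 9^16 · 9^4 ≡ 19 · 9 · 20 = 3420.
3420 mod 31 = 10, so 9^52 ≡ 10 (mod 31).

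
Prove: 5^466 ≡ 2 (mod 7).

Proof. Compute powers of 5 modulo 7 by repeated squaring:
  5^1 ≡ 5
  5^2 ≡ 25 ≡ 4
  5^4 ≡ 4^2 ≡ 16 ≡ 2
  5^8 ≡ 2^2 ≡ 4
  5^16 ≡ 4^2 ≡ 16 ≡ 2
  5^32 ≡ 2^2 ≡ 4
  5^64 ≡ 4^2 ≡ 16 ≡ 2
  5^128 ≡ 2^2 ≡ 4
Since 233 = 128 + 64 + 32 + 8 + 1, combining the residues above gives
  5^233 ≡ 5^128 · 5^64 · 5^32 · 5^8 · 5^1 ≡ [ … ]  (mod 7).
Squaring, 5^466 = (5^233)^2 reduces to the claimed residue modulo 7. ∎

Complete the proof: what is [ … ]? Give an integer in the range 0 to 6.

Multiply the listed residues: 4 · 2 · 4 · 4 · 5 = 8 → 32 → 128 → 640.
Reducing modulo 7: 640 = 91·7 + 3, so 5^233 ≡ 3.

3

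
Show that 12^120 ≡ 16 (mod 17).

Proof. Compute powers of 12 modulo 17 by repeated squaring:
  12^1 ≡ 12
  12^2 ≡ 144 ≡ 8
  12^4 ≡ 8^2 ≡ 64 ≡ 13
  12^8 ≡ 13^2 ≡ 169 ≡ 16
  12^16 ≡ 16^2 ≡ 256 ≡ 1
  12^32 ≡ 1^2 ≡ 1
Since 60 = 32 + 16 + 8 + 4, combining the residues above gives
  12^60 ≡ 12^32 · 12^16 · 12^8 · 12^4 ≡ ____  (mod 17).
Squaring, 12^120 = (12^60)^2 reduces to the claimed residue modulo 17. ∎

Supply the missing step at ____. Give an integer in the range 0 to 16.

4

Multiply the listed residues: 1 · 1 · 16 · 13 = 1 → 16 → 208.
Reducing modulo 17: 208 = 12·17 + 4, so 12^60 ≡ 4.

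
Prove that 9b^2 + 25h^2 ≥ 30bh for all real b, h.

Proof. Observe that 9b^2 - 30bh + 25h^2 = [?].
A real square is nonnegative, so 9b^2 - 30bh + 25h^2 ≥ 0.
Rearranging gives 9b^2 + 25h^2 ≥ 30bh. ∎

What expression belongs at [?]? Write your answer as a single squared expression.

9b^2 - 30bh + 25h^2 is a perfect-square trinomial: the outer terms are (3b)^2 and (5h)^2, and the cross term is -2·3b·5h.
So 9b^2 - 30bh + 25h^2 = (3b - 5h)^2 ≥ 0.

(3b - 5h)^2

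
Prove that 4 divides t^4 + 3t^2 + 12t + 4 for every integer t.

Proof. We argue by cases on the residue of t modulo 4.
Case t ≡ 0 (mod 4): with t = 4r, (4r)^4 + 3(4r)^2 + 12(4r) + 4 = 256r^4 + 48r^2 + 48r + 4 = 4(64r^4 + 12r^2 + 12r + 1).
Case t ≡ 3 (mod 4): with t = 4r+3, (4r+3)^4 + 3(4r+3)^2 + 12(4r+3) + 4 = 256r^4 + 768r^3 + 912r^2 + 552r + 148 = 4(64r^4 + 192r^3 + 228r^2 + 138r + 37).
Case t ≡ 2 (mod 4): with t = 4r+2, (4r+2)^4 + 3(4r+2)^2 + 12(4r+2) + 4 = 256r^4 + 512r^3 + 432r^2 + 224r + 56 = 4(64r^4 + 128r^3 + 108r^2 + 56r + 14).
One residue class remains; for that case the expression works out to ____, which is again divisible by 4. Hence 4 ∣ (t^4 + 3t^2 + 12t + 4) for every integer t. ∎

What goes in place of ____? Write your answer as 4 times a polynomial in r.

4(64r^4 + 64r^3 + 36r^2 + 22r + 5)

Only t ≡ 1 (mod 4) is unaccounted for. Put t = 4r+1:
(4r+1)^4 + 3(4r+1)^2 + 12(4r+1) + 4 expands to 256r^4 + 256r^3 + 144r^2 + 88r + 20,
and factoring out 4 leaves 4(64r^4 + 64r^3 + 36r^2 + 22r + 5).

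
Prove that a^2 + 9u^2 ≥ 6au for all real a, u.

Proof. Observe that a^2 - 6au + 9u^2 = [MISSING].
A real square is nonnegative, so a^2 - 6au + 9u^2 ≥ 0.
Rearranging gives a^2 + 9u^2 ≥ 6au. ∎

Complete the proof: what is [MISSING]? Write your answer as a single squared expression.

a^2 - 6au + 9u^2 is a perfect-square trinomial: the outer terms are (a)^2 and (3u)^2, and the cross term is -2·a·3u.
So a^2 - 6au + 9u^2 = (a - 3u)^2 ≥ 0.

(a - 3u)^2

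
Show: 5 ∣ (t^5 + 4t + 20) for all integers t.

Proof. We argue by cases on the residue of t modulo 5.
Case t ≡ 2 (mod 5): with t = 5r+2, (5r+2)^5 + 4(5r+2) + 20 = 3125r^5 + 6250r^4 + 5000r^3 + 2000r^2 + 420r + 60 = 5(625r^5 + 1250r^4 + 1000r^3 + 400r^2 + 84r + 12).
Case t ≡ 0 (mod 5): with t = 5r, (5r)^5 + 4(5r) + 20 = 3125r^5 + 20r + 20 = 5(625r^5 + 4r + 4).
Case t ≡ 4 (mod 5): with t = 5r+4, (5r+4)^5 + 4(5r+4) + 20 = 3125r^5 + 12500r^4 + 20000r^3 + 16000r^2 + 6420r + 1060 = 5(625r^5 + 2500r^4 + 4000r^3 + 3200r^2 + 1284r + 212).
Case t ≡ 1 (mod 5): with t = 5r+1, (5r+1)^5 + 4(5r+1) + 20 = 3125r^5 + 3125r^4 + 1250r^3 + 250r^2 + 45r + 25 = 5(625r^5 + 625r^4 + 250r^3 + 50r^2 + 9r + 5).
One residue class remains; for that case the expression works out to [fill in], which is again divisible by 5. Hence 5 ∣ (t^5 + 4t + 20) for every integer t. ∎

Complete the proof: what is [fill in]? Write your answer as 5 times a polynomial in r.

Only t ≡ 3 (mod 5) is unaccounted for. Put t = 5r+3:
(5r+3)^5 + 4(5r+3) + 20 expands to 3125r^5 + 9375r^4 + 11250r^3 + 6750r^2 + 2045r + 275,
and factoring out 5 leaves 5(625r^5 + 1875r^4 + 2250r^3 + 1350r^2 + 409r + 55).

5(625r^5 + 1875r^4 + 2250r^3 + 1350r^2 + 409r + 55)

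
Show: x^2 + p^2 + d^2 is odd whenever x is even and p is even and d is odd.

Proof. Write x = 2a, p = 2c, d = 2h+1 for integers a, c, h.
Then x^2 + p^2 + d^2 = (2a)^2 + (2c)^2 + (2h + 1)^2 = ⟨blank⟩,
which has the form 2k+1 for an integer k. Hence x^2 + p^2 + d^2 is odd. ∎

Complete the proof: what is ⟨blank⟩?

(2a)^2 + (2c)^2 + (2h + 1)^2 = 4a^2 + 4c^2 + 4h^2 + 4h + 1
= 2(2a^2 + 2c^2 + 2h^2 + 2h) + 1.
Since 2a^2 + 2c^2 + 2h^2 + 2h is an integer, the sum of squares is of the form 2k+1 for an integer k.

2(2a^2 + 2c^2 + 2h^2 + 2h) + 1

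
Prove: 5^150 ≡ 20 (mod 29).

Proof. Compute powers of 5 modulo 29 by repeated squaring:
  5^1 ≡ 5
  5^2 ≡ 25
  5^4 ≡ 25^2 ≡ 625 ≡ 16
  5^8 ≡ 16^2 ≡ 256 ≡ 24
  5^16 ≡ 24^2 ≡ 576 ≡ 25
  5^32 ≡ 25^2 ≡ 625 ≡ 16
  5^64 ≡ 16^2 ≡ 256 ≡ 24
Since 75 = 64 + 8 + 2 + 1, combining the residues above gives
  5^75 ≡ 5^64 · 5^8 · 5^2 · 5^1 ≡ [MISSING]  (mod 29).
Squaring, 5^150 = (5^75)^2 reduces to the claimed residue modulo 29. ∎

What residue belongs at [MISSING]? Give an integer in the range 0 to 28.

22

Multiply the listed residues: 24 · 24 · 25 · 5 = 576 → 14400 → 72000.
Reducing modulo 29: 72000 = 2482·29 + 22, so 5^75 ≡ 22.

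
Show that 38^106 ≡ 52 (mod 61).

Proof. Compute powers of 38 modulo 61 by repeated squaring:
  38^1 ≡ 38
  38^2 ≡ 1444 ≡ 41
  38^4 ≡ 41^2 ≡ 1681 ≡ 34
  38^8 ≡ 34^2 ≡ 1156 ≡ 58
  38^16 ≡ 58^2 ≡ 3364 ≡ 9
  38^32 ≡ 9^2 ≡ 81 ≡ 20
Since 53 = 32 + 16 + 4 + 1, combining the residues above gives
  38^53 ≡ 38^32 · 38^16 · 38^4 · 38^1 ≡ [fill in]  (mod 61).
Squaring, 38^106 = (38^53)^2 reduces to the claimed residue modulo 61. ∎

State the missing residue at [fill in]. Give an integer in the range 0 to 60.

Multiply the listed residues: 20 · 9 · 34 · 38 = 180 → 6120 → 232560.
Reducing modulo 61: 232560 = 3812·61 + 28, so 38^53 ≡ 28.

28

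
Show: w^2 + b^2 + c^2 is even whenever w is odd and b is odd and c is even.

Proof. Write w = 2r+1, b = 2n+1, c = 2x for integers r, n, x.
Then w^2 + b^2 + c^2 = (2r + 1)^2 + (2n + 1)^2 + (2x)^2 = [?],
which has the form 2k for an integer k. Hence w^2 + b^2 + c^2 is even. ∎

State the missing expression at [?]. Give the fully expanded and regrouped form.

2(2n^2 + 2n + 2r^2 + 2r + 2x^2 + 1)

(2r + 1)^2 + (2n + 1)^2 + (2x)^2 = 4n^2 + 4n + 4r^2 + 4r + 4x^2 + 2
= 2(2n^2 + 2n + 2r^2 + 2r + 2x^2 + 1).
Since 2n^2 + 2n + 2r^2 + 2r + 2x^2 + 1 is an integer, the sum of squares is of the form 2k for an integer k.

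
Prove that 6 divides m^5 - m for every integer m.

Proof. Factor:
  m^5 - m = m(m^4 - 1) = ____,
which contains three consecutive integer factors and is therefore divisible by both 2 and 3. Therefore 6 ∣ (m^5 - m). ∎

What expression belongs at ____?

(m - 1)m(m + 1)(m^2 + 1)

m^4 - 1 = (m^2 - 1)(m^2 + 1), and m^2 - 1 = (m-1)(m+1).
So m(m^4 - 1) = (m - 1)m(m + 1)(m^2 + 1).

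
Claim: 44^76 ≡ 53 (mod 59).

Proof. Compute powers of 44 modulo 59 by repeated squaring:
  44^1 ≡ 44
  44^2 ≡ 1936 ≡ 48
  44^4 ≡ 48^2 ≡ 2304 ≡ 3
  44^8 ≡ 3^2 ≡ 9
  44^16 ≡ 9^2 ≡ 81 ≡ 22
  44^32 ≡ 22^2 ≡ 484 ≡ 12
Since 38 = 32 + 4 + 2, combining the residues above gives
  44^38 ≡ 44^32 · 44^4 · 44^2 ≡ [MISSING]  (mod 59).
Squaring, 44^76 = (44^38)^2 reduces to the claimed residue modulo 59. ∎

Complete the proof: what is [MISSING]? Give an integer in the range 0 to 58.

44^32 · 44^4 · 44^2 ≡ 12 · 3 · 48 = 1728.
1728 mod 59 = 17, so 44^38 ≡ 17 (mod 59).

17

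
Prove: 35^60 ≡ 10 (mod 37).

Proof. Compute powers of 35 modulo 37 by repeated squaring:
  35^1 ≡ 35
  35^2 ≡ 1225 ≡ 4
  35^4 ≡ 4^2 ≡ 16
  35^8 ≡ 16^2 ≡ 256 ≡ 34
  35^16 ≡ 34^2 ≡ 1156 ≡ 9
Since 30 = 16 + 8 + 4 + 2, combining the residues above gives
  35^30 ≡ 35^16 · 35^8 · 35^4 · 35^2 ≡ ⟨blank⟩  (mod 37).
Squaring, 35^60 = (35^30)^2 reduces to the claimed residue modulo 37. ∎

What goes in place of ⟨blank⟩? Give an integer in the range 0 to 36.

11

Multiply the listed residues: 9 · 34 · 16 · 4 = 306 → 4896 → 19584.
Reducing modulo 37: 19584 = 529·37 + 11, so 35^30 ≡ 11.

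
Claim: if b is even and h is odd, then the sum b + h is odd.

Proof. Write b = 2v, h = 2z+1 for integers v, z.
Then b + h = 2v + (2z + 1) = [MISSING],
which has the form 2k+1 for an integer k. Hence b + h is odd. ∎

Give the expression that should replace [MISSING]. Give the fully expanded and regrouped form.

2v + (2z + 1) = 2v + 2z + 1
= 2(v + z) + 1.
Since v + z is an integer, the sum is of the form 2k+1 for an integer k.

2(v + z) + 1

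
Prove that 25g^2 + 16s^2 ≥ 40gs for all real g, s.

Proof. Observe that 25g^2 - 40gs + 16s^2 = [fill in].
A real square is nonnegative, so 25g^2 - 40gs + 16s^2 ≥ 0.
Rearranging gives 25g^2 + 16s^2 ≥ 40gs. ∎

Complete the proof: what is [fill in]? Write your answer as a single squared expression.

25g^2 - 40gs + 16s^2 is a perfect-square trinomial: the outer terms are (5g)^2 and (4s)^2, and the cross term is -2·5g·4s.
So 25g^2 - 40gs + 16s^2 = (5g - 4s)^2 ≥ 0.

(5g - 4s)^2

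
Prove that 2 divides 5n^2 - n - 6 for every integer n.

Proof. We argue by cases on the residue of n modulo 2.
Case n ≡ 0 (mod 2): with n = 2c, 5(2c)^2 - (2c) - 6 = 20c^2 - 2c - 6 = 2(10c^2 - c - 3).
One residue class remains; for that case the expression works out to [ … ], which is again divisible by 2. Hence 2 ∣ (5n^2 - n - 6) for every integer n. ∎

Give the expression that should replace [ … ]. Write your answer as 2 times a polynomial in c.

2(10c^2 + 9c - 1)

The residues treated are {0}, so the missing case is n ≡ 1 (mod 2); write n = 2c+1.
Then 5(2c+1)^2 - (2c+1) - 6 = 20c^2 + 18c - 2 = 2(10c^2 + 9c - 1).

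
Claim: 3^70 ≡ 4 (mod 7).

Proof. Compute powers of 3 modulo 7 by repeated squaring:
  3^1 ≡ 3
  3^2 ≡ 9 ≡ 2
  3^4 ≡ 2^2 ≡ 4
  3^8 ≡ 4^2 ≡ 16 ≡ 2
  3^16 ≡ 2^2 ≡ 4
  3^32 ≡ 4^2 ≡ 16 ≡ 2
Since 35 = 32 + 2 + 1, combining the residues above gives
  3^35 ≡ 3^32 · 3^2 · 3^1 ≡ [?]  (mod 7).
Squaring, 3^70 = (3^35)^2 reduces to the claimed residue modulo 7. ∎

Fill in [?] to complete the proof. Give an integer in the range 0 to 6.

3^32 · 3^2 · 3^1 ≡ 2 · 2 · 3 = 12.
12 mod 7 = 5, so 3^35 ≡ 5 (mod 7).

5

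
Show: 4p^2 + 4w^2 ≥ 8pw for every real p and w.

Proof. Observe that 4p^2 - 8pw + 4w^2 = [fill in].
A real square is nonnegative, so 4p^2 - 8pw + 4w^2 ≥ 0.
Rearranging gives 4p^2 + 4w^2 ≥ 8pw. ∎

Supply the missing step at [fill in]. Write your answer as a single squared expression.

(2p - 2w)^2

4p^2 - 8pw + 4w^2 is a perfect-square trinomial: the outer terms are (2p)^2 and (2w)^2, and the cross term is -2·2p·2w.
So 4p^2 - 8pw + 4w^2 = (2p - 2w)^2 ≥ 0.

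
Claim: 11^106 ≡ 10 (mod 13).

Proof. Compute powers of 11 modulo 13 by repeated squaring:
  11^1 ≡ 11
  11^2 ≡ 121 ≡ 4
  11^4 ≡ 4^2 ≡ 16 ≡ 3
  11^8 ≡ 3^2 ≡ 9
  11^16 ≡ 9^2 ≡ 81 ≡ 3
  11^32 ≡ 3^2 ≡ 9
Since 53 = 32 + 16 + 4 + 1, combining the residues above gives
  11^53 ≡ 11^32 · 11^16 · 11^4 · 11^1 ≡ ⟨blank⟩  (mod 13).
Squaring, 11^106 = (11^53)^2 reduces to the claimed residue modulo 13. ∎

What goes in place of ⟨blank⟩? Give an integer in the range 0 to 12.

11^32 · 11^16 · 11^4 · 11^1 ≡ 9 · 3 · 3 · 11 = 891.
891 mod 13 = 7, so 11^53 ≡ 7 (mod 13).

7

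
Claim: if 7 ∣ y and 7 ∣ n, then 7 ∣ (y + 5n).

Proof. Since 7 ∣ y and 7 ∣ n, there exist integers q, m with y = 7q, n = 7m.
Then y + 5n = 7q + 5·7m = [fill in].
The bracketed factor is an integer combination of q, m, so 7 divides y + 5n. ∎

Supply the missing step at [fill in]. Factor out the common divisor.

7(5m + q)

Pull the common 7 out of every term: 7q + 5·7m = 7(5m + q).
5m + q is an integer, which exhibits the divisibility.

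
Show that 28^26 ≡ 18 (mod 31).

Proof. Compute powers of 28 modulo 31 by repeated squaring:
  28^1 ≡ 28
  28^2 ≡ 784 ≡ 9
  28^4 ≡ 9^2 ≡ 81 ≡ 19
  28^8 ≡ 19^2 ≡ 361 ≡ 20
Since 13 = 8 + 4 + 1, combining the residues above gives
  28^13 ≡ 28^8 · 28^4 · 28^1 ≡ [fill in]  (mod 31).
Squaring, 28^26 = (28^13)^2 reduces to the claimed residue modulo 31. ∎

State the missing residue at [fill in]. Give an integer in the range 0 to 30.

7

28^8 · 28^4 · 28^1 ≡ 20 · 19 · 28 = 10640.
10640 mod 31 = 7, so 28^13 ≡ 7 (mod 31).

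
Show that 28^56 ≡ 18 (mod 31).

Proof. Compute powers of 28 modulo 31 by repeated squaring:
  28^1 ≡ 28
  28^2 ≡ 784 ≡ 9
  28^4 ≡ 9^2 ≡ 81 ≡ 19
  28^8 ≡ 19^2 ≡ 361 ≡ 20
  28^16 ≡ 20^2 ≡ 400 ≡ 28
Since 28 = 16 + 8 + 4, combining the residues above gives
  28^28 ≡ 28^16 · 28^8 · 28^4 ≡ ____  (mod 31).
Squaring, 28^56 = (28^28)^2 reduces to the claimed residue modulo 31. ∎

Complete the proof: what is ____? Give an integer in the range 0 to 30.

28^16 · 28^8 · 28^4 ≡ 28 · 20 · 19 = 10640.
10640 mod 31 = 7, so 28^28 ≡ 7 (mod 31).

7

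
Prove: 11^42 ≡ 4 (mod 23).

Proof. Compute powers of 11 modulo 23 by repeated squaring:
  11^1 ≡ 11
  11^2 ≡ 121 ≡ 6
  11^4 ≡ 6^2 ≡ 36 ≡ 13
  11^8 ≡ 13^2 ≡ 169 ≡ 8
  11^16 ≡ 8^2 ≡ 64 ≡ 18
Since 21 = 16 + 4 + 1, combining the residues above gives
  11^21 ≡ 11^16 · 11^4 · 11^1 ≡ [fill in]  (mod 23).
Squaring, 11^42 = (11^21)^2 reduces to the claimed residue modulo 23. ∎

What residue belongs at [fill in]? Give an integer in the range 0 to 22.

Multiply the listed residues: 18 · 13 · 11 = 234 → 2574.
Reducing modulo 23: 2574 = 111·23 + 21, so 11^21 ≡ 21.

21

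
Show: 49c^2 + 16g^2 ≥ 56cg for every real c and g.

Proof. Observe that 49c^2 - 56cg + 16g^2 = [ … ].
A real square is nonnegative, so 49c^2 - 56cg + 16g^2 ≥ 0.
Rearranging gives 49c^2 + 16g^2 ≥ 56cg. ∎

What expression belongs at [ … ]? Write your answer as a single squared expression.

49c^2 - 56cg + 16g^2 is a perfect-square trinomial: the outer terms are (7c)^2 and (4g)^2, and the cross term is -2·7c·4g.
So 49c^2 - 56cg + 16g^2 = (7c - 4g)^2 ≥ 0.

(7c - 4g)^2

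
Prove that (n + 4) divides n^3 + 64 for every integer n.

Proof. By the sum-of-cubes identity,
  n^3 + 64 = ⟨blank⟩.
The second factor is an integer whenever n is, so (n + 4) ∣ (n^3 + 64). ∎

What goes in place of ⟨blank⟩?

Polynomial division of n^3 + 64 by n + 4 leaves remainder 0 and quotient n^2 - 4n + 16.
Hence n^3 + 64 = (n + 4)(n^2 - 4n + 16).

(n + 4)(n^2 - 4n + 16)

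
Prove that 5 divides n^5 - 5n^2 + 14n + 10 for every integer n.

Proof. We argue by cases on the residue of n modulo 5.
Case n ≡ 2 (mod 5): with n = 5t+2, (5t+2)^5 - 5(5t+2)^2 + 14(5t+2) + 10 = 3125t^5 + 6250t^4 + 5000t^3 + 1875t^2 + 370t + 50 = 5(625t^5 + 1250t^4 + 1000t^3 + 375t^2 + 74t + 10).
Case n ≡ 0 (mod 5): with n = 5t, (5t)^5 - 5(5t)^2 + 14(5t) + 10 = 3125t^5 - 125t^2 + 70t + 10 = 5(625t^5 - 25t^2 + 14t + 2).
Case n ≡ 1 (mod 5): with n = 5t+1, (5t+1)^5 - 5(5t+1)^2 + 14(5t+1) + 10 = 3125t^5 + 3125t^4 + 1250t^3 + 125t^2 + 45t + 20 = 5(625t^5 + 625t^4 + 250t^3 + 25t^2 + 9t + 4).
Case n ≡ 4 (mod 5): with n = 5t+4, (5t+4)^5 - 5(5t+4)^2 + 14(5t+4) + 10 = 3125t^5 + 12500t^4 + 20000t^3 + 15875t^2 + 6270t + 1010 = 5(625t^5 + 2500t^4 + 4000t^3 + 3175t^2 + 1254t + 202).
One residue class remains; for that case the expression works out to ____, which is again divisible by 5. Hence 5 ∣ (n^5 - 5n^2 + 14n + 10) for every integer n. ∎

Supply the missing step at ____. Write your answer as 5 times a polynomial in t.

5(625t^5 + 1875t^4 + 2250t^3 + 1325t^2 + 389t + 50)

Only n ≡ 3 (mod 5) is unaccounted for. Put n = 5t+3:
(5t+3)^5 - 5(5t+3)^2 + 14(5t+3) + 10 expands to 3125t^5 + 9375t^4 + 11250t^3 + 6625t^2 + 1945t + 250,
and factoring out 5 leaves 5(625t^5 + 1875t^4 + 2250t^3 + 1325t^2 + 389t + 50).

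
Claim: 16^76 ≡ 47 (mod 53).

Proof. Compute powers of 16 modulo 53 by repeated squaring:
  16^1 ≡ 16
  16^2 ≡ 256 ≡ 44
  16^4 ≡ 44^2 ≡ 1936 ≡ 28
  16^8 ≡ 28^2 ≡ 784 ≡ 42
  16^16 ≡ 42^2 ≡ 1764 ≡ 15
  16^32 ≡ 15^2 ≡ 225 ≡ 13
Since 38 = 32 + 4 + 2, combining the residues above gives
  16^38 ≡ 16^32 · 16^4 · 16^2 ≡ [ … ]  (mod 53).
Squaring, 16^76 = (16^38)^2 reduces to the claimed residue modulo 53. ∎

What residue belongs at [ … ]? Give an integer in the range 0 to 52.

Multiply the listed residues: 13 · 28 · 44 = 364 → 16016.
Reducing modulo 53: 16016 = 302·53 + 10, so 16^38 ≡ 10.

10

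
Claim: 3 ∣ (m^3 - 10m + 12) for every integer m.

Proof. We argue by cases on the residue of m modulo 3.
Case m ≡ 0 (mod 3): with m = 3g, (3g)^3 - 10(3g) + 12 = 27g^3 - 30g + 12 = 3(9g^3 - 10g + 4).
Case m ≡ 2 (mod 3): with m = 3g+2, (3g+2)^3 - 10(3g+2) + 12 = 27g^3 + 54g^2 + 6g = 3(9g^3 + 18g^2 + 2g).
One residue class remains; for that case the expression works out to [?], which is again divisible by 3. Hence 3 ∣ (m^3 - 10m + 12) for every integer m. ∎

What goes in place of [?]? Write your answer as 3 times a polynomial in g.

3(9g^3 + 9g^2 - 7g + 1)

The residues treated are {0, 2}, so the missing case is m ≡ 1 (mod 3); write m = 3g+1.
Then (3g+1)^3 - 10(3g+1) + 12 = 27g^3 + 27g^2 - 21g + 3 = 3(9g^3 + 9g^2 - 7g + 1).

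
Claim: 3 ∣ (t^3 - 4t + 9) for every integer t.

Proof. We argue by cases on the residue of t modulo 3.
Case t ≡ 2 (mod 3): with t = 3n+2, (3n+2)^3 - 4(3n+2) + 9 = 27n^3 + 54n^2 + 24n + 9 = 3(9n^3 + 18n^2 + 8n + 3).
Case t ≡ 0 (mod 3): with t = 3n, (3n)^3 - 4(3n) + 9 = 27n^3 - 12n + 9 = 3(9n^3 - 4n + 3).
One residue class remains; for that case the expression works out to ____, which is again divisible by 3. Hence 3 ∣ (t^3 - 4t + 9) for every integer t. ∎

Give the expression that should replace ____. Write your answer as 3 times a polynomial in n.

Only t ≡ 1 (mod 3) is unaccounted for. Put t = 3n+1:
(3n+1)^3 - 4(3n+1) + 9 expands to 27n^3 + 27n^2 - 3n + 6,
and factoring out 3 leaves 3(9n^3 + 9n^2 - n + 2).

3(9n^3 + 9n^2 - n + 2)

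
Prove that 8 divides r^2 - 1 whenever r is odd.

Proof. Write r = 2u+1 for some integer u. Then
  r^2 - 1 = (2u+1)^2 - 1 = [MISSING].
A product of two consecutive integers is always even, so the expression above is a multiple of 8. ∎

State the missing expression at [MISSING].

(2u+1)^2 - 1 = 4u^2 + 4u + 1 - 1 = 4u^2 + 4u = 4u(u+1).
Since u and u+1 are consecutive, u(u+1) is even, and 4·(even) is a multiple of 8.

4u(u + 1)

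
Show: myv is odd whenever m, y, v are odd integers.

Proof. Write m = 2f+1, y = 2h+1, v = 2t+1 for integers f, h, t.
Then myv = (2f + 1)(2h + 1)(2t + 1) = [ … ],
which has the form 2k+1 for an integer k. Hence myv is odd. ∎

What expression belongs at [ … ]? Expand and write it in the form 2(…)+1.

(2f + 1)(2h + 1)(2t + 1) = 8fht + 4fh + 4ft + 2f + 4ht + 2h + 2t + 1
= 2(4fht + 2fh + 2ft + f + 2ht + h + t) + 1.
Since 4fht + 2fh + 2ft + f + 2ht + h + t is an integer, the product is of the form 2k+1 for an integer k.

2(4fht + 2fh + 2ft + f + 2ht + h + t) + 1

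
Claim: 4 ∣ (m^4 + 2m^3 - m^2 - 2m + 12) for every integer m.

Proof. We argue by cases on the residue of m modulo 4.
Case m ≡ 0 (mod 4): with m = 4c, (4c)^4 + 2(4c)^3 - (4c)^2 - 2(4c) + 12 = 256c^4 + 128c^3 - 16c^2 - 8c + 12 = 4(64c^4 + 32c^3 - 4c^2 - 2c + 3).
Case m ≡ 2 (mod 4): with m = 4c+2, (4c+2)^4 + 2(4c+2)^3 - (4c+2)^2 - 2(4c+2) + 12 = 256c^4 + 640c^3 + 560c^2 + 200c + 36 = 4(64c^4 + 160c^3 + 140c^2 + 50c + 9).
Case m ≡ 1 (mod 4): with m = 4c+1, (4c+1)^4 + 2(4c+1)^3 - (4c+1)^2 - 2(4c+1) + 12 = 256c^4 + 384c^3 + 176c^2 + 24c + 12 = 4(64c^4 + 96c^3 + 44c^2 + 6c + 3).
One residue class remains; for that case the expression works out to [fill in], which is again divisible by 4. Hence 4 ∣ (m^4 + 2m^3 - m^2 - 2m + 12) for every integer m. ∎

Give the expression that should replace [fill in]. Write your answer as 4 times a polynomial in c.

4(64c^4 + 224c^3 + 284c^2 + 154c + 33)

Only m ≡ 3 (mod 4) is unaccounted for. Put m = 4c+3:
(4c+3)^4 + 2(4c+3)^3 - (4c+3)^2 - 2(4c+3) + 12 expands to 256c^4 + 896c^3 + 1136c^2 + 616c + 132,
and factoring out 4 leaves 4(64c^4 + 224c^3 + 284c^2 + 154c + 33).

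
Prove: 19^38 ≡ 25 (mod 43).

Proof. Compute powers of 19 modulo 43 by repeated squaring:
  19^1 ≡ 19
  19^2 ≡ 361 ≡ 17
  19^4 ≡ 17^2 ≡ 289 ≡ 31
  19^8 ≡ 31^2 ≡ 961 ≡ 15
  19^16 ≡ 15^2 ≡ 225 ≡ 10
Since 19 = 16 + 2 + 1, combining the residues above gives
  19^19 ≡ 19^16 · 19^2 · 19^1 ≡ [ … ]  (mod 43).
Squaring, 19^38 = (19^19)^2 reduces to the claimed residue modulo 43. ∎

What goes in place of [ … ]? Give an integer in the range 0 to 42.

Multiply the listed residues: 10 · 17 · 19 = 170 → 3230.
Reducing modulo 43: 3230 = 75·43 + 5, so 19^19 ≡ 5.

5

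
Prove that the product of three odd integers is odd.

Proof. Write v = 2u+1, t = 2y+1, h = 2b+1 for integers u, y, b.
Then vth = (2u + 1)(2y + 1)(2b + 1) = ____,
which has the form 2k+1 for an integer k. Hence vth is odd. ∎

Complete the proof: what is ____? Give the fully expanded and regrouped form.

2(4buy + 2bu + 2by + b + 2uy + u + y) + 1

Expanding: (2u + 1)(2y + 1)(2b + 1) = 8buy + 4bu + 4by + 2b + 4uy + 2u + 2y + 1.
Every term except the constant is even, so this is 2(4buy + 2bu + 2by + b + 2uy + u + y) + 1,
and 4buy + 2bu + 2by + b + 2uy + u + y ∈ ℤ gives the required form.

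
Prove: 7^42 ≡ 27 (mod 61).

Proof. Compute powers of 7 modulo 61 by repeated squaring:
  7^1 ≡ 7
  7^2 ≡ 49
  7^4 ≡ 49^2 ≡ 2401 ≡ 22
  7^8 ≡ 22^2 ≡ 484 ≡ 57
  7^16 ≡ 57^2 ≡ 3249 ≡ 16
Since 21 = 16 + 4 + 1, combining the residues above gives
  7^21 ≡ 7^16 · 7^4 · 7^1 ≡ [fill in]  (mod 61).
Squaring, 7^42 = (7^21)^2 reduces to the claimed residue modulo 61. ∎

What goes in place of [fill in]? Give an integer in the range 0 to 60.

Multiply the listed residues: 16 · 22 · 7 = 352 → 2464.
Reducing modulo 61: 2464 = 40·61 + 24, so 7^21 ≡ 24.

24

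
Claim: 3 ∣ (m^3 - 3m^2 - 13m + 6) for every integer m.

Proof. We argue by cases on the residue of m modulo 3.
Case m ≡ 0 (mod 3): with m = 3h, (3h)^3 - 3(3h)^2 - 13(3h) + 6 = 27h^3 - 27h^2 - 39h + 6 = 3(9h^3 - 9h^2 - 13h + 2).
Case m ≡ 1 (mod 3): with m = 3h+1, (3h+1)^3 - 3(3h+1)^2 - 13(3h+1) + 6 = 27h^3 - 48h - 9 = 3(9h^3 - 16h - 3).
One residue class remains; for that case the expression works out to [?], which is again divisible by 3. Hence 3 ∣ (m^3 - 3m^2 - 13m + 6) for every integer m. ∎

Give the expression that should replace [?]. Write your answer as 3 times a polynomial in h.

3(9h^3 + 9h^2 - 13h - 8)

Only m ≡ 2 (mod 3) is unaccounted for. Put m = 3h+2:
(3h+2)^3 - 3(3h+2)^2 - 13(3h+2) + 6 expands to 27h^3 + 27h^2 - 39h - 24,
and factoring out 3 leaves 3(9h^3 + 9h^2 - 13h - 8).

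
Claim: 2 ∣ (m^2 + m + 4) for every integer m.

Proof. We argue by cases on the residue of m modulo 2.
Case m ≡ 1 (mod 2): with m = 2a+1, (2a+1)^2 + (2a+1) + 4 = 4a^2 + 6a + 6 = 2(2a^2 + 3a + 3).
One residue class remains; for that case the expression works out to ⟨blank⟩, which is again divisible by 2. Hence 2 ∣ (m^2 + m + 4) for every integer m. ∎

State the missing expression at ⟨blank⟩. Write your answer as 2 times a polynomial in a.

2(2a^2 + a + 2)

The residues treated are {1}, so the missing case is m ≡ 0 (mod 2); write m = 2a.
Then (2a)^2 + (2a) + 4 = 4a^2 + 2a + 4 = 2(2a^2 + a + 2).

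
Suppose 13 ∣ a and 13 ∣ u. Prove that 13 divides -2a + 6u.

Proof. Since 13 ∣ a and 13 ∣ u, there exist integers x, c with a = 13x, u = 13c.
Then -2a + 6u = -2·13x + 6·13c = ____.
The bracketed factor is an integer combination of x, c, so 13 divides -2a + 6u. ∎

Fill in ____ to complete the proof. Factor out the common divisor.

13(6c - 2x)

Each term has a factor of 13: -2·13x + 6·13c = 13·(6c - 2x).
Since 6c - 2x is an integer, 13 ∣ (-2a + 6u).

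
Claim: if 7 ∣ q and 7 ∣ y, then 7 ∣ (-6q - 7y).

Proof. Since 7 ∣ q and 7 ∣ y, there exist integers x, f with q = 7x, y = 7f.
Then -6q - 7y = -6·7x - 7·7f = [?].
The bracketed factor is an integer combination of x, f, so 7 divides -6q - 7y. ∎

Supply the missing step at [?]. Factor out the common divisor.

Pull the common 7 out of every term: -6·7x - 7·7f = 7(-7f - 6x).
-7f - 6x is an integer, which exhibits the divisibility.

7(-7f - 6x)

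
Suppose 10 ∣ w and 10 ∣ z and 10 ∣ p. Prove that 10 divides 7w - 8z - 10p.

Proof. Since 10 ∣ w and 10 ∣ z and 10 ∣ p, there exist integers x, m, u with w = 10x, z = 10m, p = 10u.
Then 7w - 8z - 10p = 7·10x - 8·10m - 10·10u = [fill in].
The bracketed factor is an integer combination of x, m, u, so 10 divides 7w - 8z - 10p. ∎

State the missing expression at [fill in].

Each term has a factor of 10: 7·10x - 8·10m - 10·10u = 10·(-8m - 10u + 7x).
Since -8m - 10u + 7x is an integer, 10 ∣ (7w - 8z - 10p).

10(-8m - 10u + 7x)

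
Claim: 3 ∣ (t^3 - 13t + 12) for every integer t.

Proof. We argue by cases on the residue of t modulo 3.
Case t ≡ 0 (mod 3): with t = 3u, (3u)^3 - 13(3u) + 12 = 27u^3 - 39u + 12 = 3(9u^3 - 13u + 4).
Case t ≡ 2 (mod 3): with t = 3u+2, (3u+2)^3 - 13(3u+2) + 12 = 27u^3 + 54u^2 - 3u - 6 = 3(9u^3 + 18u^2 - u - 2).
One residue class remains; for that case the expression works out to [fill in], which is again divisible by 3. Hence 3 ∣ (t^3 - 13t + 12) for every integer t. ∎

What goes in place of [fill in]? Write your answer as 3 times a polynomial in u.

The residues treated are {0, 2}, so the missing case is t ≡ 1 (mod 3); write t = 3u+1.
Then (3u+1)^3 - 13(3u+1) + 12 = 27u^3 + 27u^2 - 30u = 3(9u^3 + 9u^2 - 10u).

3(9u^3 + 9u^2 - 10u)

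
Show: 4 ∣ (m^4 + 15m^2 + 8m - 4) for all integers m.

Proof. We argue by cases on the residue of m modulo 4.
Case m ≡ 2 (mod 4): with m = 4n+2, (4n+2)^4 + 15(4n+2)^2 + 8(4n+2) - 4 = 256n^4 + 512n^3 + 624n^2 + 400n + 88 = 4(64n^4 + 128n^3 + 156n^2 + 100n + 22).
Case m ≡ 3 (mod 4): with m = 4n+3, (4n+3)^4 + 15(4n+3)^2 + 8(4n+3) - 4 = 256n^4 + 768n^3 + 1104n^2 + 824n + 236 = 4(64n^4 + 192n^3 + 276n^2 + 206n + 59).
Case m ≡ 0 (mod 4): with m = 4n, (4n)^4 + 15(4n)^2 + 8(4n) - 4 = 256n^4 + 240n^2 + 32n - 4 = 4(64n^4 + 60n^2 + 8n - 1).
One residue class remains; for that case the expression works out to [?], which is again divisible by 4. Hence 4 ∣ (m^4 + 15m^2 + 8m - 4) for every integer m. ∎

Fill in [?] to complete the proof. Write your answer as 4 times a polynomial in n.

4(64n^4 + 64n^3 + 84n^2 + 42n + 5)

Only m ≡ 1 (mod 4) is unaccounted for. Put m = 4n+1:
(4n+1)^4 + 15(4n+1)^2 + 8(4n+1) - 4 expands to 256n^4 + 256n^3 + 336n^2 + 168n + 20,
and factoring out 4 leaves 4(64n^4 + 64n^3 + 84n^2 + 42n + 5).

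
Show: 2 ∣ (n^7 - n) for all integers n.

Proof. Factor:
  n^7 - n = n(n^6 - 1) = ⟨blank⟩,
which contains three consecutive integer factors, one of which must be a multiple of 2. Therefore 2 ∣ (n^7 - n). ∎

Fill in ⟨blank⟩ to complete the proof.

n^6 - 1 = (n^2 - 1)(n^4 + n^2 + 1), and n^2 - 1 = (n-1)(n+1).
So n(n^6 - 1) = (n - 1)n(n + 1)(n^4 + n^2 + 1).

(n - 1)n(n + 1)(n^4 + n^2 + 1)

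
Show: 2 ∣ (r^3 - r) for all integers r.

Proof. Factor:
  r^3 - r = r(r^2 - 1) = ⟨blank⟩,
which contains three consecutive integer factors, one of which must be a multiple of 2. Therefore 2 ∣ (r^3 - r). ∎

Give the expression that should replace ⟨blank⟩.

(r - 1)r(r + 1)

r(r^2 - 1) = r(r - 1)(r + 1) = (r - 1)r(r + 1).
These three factors are consecutive integers, so their product is divisible by 2.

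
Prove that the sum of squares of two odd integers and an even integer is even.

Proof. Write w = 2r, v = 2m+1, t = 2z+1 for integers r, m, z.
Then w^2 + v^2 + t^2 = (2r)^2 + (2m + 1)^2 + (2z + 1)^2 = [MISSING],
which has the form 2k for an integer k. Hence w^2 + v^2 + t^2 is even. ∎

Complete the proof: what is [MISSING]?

(2r)^2 + (2m + 1)^2 + (2z + 1)^2 = 4m^2 + 4m + 4r^2 + 4z^2 + 4z + 2
= 2(2m^2 + 2m + 2r^2 + 2z^2 + 2z + 1).
Since 2m^2 + 2m + 2r^2 + 2z^2 + 2z + 1 is an integer, the sum of squares is of the form 2k for an integer k.

2(2m^2 + 2m + 2r^2 + 2z^2 + 2z + 1)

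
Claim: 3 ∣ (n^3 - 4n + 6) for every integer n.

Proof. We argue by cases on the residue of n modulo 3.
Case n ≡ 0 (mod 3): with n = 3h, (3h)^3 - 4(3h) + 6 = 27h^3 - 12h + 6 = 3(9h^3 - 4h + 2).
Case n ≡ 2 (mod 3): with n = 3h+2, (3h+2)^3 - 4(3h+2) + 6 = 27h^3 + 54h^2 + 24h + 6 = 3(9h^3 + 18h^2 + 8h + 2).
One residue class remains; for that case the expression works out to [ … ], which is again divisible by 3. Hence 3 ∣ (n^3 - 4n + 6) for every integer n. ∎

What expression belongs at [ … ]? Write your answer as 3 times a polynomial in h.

3(9h^3 + 9h^2 - h + 1)

The residues treated are {0, 2}, so the missing case is n ≡ 1 (mod 3); write n = 3h+1.
Then (3h+1)^3 - 4(3h+1) + 6 = 27h^3 + 27h^2 - 3h + 3 = 3(9h^3 + 9h^2 - h + 1).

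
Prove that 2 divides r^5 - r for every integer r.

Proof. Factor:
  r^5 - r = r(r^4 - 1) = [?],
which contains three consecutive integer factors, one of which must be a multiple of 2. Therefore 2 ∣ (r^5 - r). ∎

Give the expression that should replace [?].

r^4 - 1 = (r^2 - 1)(r^2 + 1), and r^2 - 1 = (r-1)(r+1).
So r(r^4 - 1) = (r - 1)r(r + 1)(r^2 + 1).

(r - 1)r(r + 1)(r^2 + 1)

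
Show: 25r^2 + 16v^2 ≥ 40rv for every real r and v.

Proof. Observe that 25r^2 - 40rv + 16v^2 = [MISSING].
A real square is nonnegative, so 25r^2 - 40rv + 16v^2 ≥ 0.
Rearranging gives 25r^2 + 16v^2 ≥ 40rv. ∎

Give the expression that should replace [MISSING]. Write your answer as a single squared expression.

(5r - 4v)^2

25r^2 - 40rv + 16v^2 is a perfect-square trinomial: the outer terms are (5r)^2 and (4v)^2, and the cross term is -2·5r·4v.
So 25r^2 - 40rv + 16v^2 = (5r - 4v)^2 ≥ 0.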